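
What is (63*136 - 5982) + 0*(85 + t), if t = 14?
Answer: 2586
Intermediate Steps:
(63*136 - 5982) + 0*(85 + t) = (63*136 - 5982) + 0*(85 + 14) = (8568 - 5982) + 0*99 = 2586 + 0 = 2586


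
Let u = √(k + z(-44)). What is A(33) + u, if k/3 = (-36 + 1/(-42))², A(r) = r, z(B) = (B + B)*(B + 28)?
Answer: 33 + √9351219/42 ≈ 105.81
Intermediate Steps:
z(B) = 2*B*(28 + B) (z(B) = (2*B)*(28 + B) = 2*B*(28 + B))
k = 2289169/588 (k = 3*(-36 + 1/(-42))² = 3*(-36 - 1/42)² = 3*(-1513/42)² = 3*(2289169/1764) = 2289169/588 ≈ 3893.1)
u = √9351219/42 (u = √(2289169/588 + 2*(-44)*(28 - 44)) = √(2289169/588 + 2*(-44)*(-16)) = √(2289169/588 + 1408) = √(3117073/588) = √9351219/42 ≈ 72.809)
A(33) + u = 33 + √9351219/42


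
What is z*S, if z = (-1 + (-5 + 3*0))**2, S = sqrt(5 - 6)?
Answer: 36*I ≈ 36.0*I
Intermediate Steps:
S = I (S = sqrt(-1) = I ≈ 1.0*I)
z = 36 (z = (-1 + (-5 + 0))**2 = (-1 - 5)**2 = (-6)**2 = 36)
z*S = 36*I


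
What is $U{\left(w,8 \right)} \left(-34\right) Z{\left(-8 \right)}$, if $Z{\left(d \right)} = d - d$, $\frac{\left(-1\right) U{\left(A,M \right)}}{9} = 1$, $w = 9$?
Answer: $0$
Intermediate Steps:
$U{\left(A,M \right)} = -9$ ($U{\left(A,M \right)} = \left(-9\right) 1 = -9$)
$Z{\left(d \right)} = 0$
$U{\left(w,8 \right)} \left(-34\right) Z{\left(-8 \right)} = \left(-9\right) \left(-34\right) 0 = 306 \cdot 0 = 0$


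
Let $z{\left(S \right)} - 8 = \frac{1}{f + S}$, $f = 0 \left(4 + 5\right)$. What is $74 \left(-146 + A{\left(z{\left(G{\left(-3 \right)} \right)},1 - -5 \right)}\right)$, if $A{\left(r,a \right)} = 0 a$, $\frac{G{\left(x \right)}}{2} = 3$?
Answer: $-10804$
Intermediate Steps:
$G{\left(x \right)} = 6$ ($G{\left(x \right)} = 2 \cdot 3 = 6$)
$f = 0$ ($f = 0 \cdot 9 = 0$)
$z{\left(S \right)} = 8 + \frac{1}{S}$ ($z{\left(S \right)} = 8 + \frac{1}{0 + S} = 8 + \frac{1}{S}$)
$A{\left(r,a \right)} = 0$
$74 \left(-146 + A{\left(z{\left(G{\left(-3 \right)} \right)},1 - -5 \right)}\right) = 74 \left(-146 + 0\right) = 74 \left(-146\right) = -10804$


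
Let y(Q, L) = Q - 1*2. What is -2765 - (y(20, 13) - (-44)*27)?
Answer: -3971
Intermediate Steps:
y(Q, L) = -2 + Q (y(Q, L) = Q - 2 = -2 + Q)
-2765 - (y(20, 13) - (-44)*27) = -2765 - ((-2 + 20) - (-44)*27) = -2765 - (18 - 1*(-1188)) = -2765 - (18 + 1188) = -2765 - 1*1206 = -2765 - 1206 = -3971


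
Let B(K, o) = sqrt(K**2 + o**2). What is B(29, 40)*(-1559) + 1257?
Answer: 1257 - 1559*sqrt(2441) ≈ -75768.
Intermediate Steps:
B(29, 40)*(-1559) + 1257 = sqrt(29**2 + 40**2)*(-1559) + 1257 = sqrt(841 + 1600)*(-1559) + 1257 = sqrt(2441)*(-1559) + 1257 = -1559*sqrt(2441) + 1257 = 1257 - 1559*sqrt(2441)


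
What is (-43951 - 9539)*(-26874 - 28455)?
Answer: 2959548210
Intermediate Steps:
(-43951 - 9539)*(-26874 - 28455) = -53490*(-55329) = 2959548210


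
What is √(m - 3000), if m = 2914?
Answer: I*√86 ≈ 9.2736*I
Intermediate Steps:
√(m - 3000) = √(2914 - 3000) = √(-86) = I*√86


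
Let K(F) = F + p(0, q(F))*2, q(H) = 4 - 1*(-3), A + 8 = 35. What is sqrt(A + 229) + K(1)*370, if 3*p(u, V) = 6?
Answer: 1866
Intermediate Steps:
A = 27 (A = -8 + 35 = 27)
q(H) = 7 (q(H) = 4 + 3 = 7)
p(u, V) = 2 (p(u, V) = (1/3)*6 = 2)
K(F) = 4 + F (K(F) = F + 2*2 = F + 4 = 4 + F)
sqrt(A + 229) + K(1)*370 = sqrt(27 + 229) + (4 + 1)*370 = sqrt(256) + 5*370 = 16 + 1850 = 1866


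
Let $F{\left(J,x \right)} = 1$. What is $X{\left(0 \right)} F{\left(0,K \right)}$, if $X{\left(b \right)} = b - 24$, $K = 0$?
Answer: $-24$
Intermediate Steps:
$X{\left(b \right)} = -24 + b$
$X{\left(0 \right)} F{\left(0,K \right)} = \left(-24 + 0\right) 1 = \left(-24\right) 1 = -24$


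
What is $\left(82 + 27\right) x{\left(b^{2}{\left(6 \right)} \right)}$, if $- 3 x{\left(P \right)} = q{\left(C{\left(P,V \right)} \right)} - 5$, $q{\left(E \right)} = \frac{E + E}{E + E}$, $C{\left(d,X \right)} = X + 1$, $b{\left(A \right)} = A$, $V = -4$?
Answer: $\frac{436}{3} \approx 145.33$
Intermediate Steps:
$C{\left(d,X \right)} = 1 + X$
$q{\left(E \right)} = 1$ ($q{\left(E \right)} = \frac{2 E}{2 E} = 2 E \frac{1}{2 E} = 1$)
$x{\left(P \right)} = \frac{4}{3}$ ($x{\left(P \right)} = - \frac{1 - 5}{3} = \left(- \frac{1}{3}\right) \left(-4\right) = \frac{4}{3}$)
$\left(82 + 27\right) x{\left(b^{2}{\left(6 \right)} \right)} = \left(82 + 27\right) \frac{4}{3} = 109 \cdot \frac{4}{3} = \frac{436}{3}$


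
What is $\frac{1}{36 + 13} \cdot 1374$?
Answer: $\frac{1374}{49} \approx 28.041$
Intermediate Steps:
$\frac{1}{36 + 13} \cdot 1374 = \frac{1}{49} \cdot 1374 = \frac{1374}{49}$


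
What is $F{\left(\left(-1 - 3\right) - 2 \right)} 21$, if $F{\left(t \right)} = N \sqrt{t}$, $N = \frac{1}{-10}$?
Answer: $- \frac{21 i \sqrt{6}}{10} \approx - 5.1439 i$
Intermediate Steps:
$N = - \frac{1}{10} \approx -0.1$
$F{\left(t \right)} = - \frac{\sqrt{t}}{10}$
$F{\left(\left(-1 - 3\right) - 2 \right)} 21 = - \frac{\sqrt{\left(-1 - 3\right) - 2}}{10} \cdot 21 = - \frac{\sqrt{-4 - 2}}{10} \cdot 21 = - \frac{\sqrt{-6}}{10} \cdot 21 = - \frac{i \sqrt{6}}{10} \cdot 21 = - \frac{21 i \sqrt{6}}{10}$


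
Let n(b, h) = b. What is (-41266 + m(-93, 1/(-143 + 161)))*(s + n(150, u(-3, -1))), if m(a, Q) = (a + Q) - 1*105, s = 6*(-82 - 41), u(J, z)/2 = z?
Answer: 73142398/3 ≈ 2.4381e+7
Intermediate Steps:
u(J, z) = 2*z
s = -738 (s = 6*(-123) = -738)
m(a, Q) = -105 + Q + a (m(a, Q) = (Q + a) - 105 = -105 + Q + a)
(-41266 + m(-93, 1/(-143 + 161)))*(s + n(150, u(-3, -1))) = (-41266 + (-105 + 1/(-143 + 161) - 93))*(-738 + 150) = (-41266 + (-105 + 1/18 - 93))*(-588) = (-41266 - 3563/18)*(-588) = -746351/18*(-588) = 73142398/3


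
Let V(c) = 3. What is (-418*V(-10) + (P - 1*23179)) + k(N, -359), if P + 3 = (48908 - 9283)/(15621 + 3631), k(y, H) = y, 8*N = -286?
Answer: -235545253/9626 ≈ -24470.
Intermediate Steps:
N = -143/4 (N = (⅛)*(-286) = -143/4 ≈ -35.750)
P = -18131/19252 (P = -3 + (48908 - 9283)/(15621 + 3631) = -3 + 39625/19252 = -18131/19252 ≈ -0.94177)
(-418*V(-10) + (P - 1*23179)) + k(N, -359) = (-418*3 + (-18131/19252 - 1*23179)) - 143/4 = (-1254 + (-18131/19252 - 23179)) - 143/4 = (-1254 - 446260239/19252) - 143/4 = -470402247/19252 - 143/4 = -235545253/9626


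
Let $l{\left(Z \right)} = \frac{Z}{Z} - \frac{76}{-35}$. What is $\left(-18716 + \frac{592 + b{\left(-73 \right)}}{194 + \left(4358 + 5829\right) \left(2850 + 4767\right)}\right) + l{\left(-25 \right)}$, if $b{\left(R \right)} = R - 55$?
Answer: $- \frac{7260069710791}{387972865} \approx -18713.0$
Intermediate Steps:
$b{\left(R \right)} = -55 + R$
$l{\left(Z \right)} = \frac{111}{35}$ ($l{\left(Z \right)} = 1 - - \frac{76}{35} = 1 + \frac{76}{35} = \frac{111}{35}$)
$\left(-18716 + \frac{592 + b{\left(-73 \right)}}{194 + \left(4358 + 5829\right) \left(2850 + 4767\right)}\right) + l{\left(-25 \right)} = \left(-18716 + \frac{592 - 128}{194 + \left(4358 + 5829\right) \left(2850 + 4767\right)}\right) + \frac{111}{35} = \left(-18716 + \frac{592 - 128}{194 + 10187 \cdot 7617}\right) + \frac{111}{35} = \left(-18716 + \frac{464}{194 + 77594379}\right) + \frac{111}{35} = \left(-18716 + \frac{464}{77594573}\right) + \frac{111}{35} = - \frac{1452260027804}{77594573} + \frac{111}{35} = - \frac{7260069710791}{387972865}$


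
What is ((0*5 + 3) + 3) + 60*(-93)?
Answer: -5574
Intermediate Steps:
((0*5 + 3) + 3) + 60*(-93) = ((0 + 3) + 3) - 5580 = (3 + 3) - 5580 = 6 - 5580 = -5574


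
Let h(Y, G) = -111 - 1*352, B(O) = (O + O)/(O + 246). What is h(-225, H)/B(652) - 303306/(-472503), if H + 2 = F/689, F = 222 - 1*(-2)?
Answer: -32676491883/102690652 ≈ -318.20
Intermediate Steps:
F = 224 (F = 222 + 2 = 224)
B(O) = 2*O/(246 + O) (B(O) = (2*O)/(246 + O) = 2*O/(246 + O))
H = -1154/689 (H = -2 + 224/689 = -1154/689 ≈ -1.6749)
h(Y, G) = -463 (h(Y, G) = -111 - 352 = -463)
h(-225, H)/B(652) - 303306/(-472503) = -463/(2*652/(246 + 652)) - 303306/(-472503) = -463/(2*652/898) - 303306*(-1/472503) = -463/(2*652*(1/898)) + 101102/157501 = -463/652/449 + 101102/157501 = -463*449/652 + 101102/157501 = -207887/652 + 101102/157501 = -32676491883/102690652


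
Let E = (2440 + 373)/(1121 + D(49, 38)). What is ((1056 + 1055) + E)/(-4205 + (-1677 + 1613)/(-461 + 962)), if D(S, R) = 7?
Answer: -398131507/792145144 ≈ -0.50260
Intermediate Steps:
E = 2813/1128 (E = (2440 + 373)/(1121 + 7) = 2813/1128 ≈ 2.4938)
((1056 + 1055) + E)/(-4205 + (-1677 + 1613)/(-461 + 962)) = ((1056 + 1055) + 2813/1128)/(-4205 + (-1677 + 1613)/(-461 + 962)) = (2111 + 2813/1128)/(-4205 - 64/501) = 2384021/(1128*(-4205 - 64*1/501)) = 2384021/(1128*(-4205 - 64/501)) = 2384021/(1128*(-2106769/501)) = (2384021/1128)*(-501/2106769) = -398131507/792145144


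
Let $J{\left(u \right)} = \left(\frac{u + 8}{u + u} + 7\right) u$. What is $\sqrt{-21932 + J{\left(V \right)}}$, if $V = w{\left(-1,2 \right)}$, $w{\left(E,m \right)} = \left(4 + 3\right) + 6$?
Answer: $\frac{i \sqrt{87322}}{2} \approx 147.75 i$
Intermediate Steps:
$w{\left(E,m \right)} = 13$ ($w{\left(E,m \right)} = 7 + 6 = 13$)
$V = 13$
$J{\left(u \right)} = u \left(7 + \frac{8 + u}{2 u}\right)$ ($J{\left(u \right)} = \left(\frac{8 + u}{2 u} + 7\right) u = \left(7 + \frac{8 + u}{2 u}\right) u = u \left(7 + \frac{8 + u}{2 u}\right)$)
$\sqrt{-21932 + J{\left(V \right)}} = \sqrt{-21932 + \left(4 + \frac{15}{2} \cdot 13\right)} = \sqrt{-21932 + \left(4 + \frac{195}{2}\right)} = \sqrt{-21932 + \frac{203}{2}} = \sqrt{- \frac{43661}{2}} = \frac{i \sqrt{87322}}{2}$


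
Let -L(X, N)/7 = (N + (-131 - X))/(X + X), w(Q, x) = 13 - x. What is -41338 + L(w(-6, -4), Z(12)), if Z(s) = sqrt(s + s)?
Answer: -702228/17 - 7*sqrt(6)/17 ≈ -41309.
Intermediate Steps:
Z(s) = sqrt(2)*sqrt(s) (Z(s) = sqrt(2*s) = sqrt(2)*sqrt(s))
L(X, N) = -7*(-131 + N - X)/(2*X) (L(X, N) = -7*(N + (-131 - X))/(X + X) = -7*(-131 + N - X)/(2*X))
-41338 + L(w(-6, -4), Z(12)) = -41338 + 7*(131 + (13 - 1*(-4)) - sqrt(2)*sqrt(12))/(2*(13 - 1*(-4))) = -41338 + 7*(131 + (13 + 4) - sqrt(2)*2*sqrt(3))/(2*(13 + 4)) = -41338 + (7/2)*(131 + 17 - 2*sqrt(6))/17 = -41338 + (7/2)*(1/17)*(131 + 17 - 2*sqrt(6)) = -41338 + (7/2)*(1/17)*(148 - 2*sqrt(6)) = -41338 + (518/17 - 7*sqrt(6)/17) = -702228/17 - 7*sqrt(6)/17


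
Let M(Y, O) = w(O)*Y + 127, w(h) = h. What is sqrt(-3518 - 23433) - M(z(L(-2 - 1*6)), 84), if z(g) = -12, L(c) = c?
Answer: 881 + I*sqrt(26951) ≈ 881.0 + 164.17*I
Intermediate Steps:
M(Y, O) = 127 + O*Y (M(Y, O) = O*Y + 127 = 127 + O*Y)
sqrt(-3518 - 23433) - M(z(L(-2 - 1*6)), 84) = sqrt(-3518 - 23433) - (127 + 84*(-12)) = sqrt(-26951) - (127 - 1008) = I*sqrt(26951) - 1*(-881) = I*sqrt(26951) + 881 = 881 + I*sqrt(26951)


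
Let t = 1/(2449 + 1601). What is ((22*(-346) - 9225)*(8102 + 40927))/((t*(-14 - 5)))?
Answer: 3343280155650/19 ≈ 1.7596e+11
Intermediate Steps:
t = 1/4050 ≈ 0.00024691
((22*(-346) - 9225)*(8102 + 40927))/((t*(-14 - 5))) = ((22*(-346) - 9225)*(8102 + 40927))/(((-14 - 5)/4050)) = ((-7612 - 9225)*49029)/(((1/4050)*(-19))) = (-16837*49029)/(-19/4050) = -825501273*(-4050/19) = 3343280155650/19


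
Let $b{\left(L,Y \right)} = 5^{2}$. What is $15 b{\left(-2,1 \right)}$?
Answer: $375$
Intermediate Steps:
$b{\left(L,Y \right)} = 25$
$15 b{\left(-2,1 \right)} = 15 \cdot 25 = 375$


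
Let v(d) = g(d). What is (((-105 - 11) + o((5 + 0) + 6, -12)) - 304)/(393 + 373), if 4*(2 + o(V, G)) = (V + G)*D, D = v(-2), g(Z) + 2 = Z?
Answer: -421/766 ≈ -0.54961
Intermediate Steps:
g(Z) = -2 + Z
v(d) = -2 + d
D = -4 (D = -2 - 2 = -4)
o(V, G) = -2 - G - V (o(V, G) = -2 + ((V + G)*(-4))/4 = -2 + ((G + V)*(-4))/4 = -2 + (-4*G - 4*V)/4 = -2 + (-G - V) = -2 - G - V)
(((-105 - 11) + o((5 + 0) + 6, -12)) - 304)/(393 + 373) = (((-105 - 11) + (-2 - 1*(-12) - ((5 + 0) + 6))) - 304)/(393 + 373) = ((-116 + (-2 + 12 - (5 + 6))) - 304)/766 = ((-116 + (-2 + 12 - 1*11)) - 304)*(1/766) = ((-116 + (-2 + 12 - 11)) - 304)*(1/766) = ((-116 - 1) - 304)*(1/766) = (-117 - 304)*(1/766) = -421*1/766 = -421/766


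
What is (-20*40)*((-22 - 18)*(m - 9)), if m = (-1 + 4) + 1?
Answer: -160000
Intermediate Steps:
m = 4 (m = 3 + 1 = 4)
(-20*40)*((-22 - 18)*(m - 9)) = (-20*40)*((-22 - 18)*(4 - 9)) = -(-32000)*(-5) = -800*200 = -160000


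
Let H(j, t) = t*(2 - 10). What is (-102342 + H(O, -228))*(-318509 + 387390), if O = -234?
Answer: -6923780358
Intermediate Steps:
H(j, t) = -8*t (H(j, t) = t*(-8) = -8*t)
(-102342 + H(O, -228))*(-318509 + 387390) = (-102342 - 8*(-228))*(-318509 + 387390) = (-102342 + 1824)*68881 = -100518*68881 = -6923780358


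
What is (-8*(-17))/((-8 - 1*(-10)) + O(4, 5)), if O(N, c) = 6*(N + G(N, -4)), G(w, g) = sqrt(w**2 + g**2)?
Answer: -52/7 + 48*sqrt(2)/7 ≈ 2.2689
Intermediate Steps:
G(w, g) = sqrt(g**2 + w**2)
O(N, c) = 6*N + 6*sqrt(16 + N**2) (O(N, c) = 6*(N + sqrt((-4)**2 + N**2)) = 6*(N + sqrt(16 + N**2)) = 6*N + 6*sqrt(16 + N**2))
(-8*(-17))/((-8 - 1*(-10)) + O(4, 5)) = (-8*(-17))/((-8 - 1*(-10)) + (6*4 + 6*sqrt(16 + 4**2))) = 136/((-8 + 10) + (24 + 6*sqrt(16 + 16))) = 136/(2 + (24 + 6*sqrt(32))) = 136/(2 + (24 + 6*(4*sqrt(2)))) = 136/(2 + (24 + 24*sqrt(2))) = 136/(26 + 24*sqrt(2))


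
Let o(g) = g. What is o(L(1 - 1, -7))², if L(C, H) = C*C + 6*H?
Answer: 1764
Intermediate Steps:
L(C, H) = C² + 6*H
o(L(1 - 1, -7))² = ((1 - 1)² + 6*(-7))² = (0² - 42)² = (0 - 42)² = (-42)² = 1764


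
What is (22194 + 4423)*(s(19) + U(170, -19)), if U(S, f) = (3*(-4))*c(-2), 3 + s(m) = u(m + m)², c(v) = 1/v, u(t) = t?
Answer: 38514799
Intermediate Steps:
s(m) = -3 + 4*m² (s(m) = -3 + (m + m)² = -3 + (2*m)² = -3 + 4*m²)
U(S, f) = 6 (U(S, f) = (3*(-4))/(-2) = -12*(-½) = 6)
(22194 + 4423)*(s(19) + U(170, -19)) = (22194 + 4423)*((-3 + 4*19²) + 6) = 26617*((-3 + 4*361) + 6) = 26617*((-3 + 1444) + 6) = 26617*(1441 + 6) = 26617*1447 = 38514799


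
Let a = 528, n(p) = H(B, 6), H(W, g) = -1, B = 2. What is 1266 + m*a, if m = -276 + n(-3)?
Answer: -144990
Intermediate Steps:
n(p) = -1
m = -277 (m = -276 - 1 = -277)
1266 + m*a = 1266 - 277*528 = 1266 - 146256 = -144990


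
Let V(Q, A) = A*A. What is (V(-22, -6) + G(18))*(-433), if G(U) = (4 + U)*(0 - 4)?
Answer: 22516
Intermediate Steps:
G(U) = -16 - 4*U (G(U) = (4 + U)*(-4) = -16 - 4*U)
V(Q, A) = A²
(V(-22, -6) + G(18))*(-433) = ((-6)² + (-16 - 4*18))*(-433) = (36 + (-16 - 72))*(-433) = (36 - 88)*(-433) = -52*(-433) = 22516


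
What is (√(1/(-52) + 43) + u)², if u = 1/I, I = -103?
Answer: 23711167/551668 - √29055/1339 ≈ 42.854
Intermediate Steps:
u = -1/103 (u = 1/(-103) = -1/103 ≈ -0.0097087)
(√(1/(-52) + 43) + u)² = (√(1/(-52) + 43) - 1/103)² = (√(-1/52 + 43) - 1/103)² = (√(2235/52) - 1/103)² = (√29055/26 - 1/103)² = (-1/103 + √29055/26)²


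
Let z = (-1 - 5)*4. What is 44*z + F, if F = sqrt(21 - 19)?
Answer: -1056 + sqrt(2) ≈ -1054.6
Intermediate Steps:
F = sqrt(2) ≈ 1.4142
z = -24 (z = -6*4 = -24)
44*z + F = 44*(-24) + sqrt(2) = -1056 + sqrt(2)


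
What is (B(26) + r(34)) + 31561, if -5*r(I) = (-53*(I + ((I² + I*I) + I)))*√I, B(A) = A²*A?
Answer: 49137 + 25228*√34 ≈ 1.9624e+5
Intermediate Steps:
B(A) = A³
r(I) = -√I*(-106*I - 106*I²)/5 (r(I) = -(-53*(I + ((I² + I*I) + I)))*√I/5 = -(-53*(I + ((I² + I²) + I)))*√I/5 = -(-53*(I + (2*I² + I)))*√I/5 = -(-53*(I + (I + 2*I²)))*√I/5 = -(-53*(2*I + 2*I²))*√I/5 = -(-106*I - 106*I²)*√I/5 = -√I*(-106*I - 106*I²)/5)
(B(26) + r(34)) + 31561 = (26³ + 106*34^(3/2)*(1 + 34)/5) + 31561 = (17576 + (106/5)*(34*√34)*35) + 31561 = (17576 + 25228*√34) + 31561 = 49137 + 25228*√34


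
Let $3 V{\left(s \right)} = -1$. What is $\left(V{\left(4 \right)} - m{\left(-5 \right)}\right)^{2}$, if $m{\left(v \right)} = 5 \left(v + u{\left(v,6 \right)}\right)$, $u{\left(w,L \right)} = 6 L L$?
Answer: $\frac{10023556}{9} \approx 1.1137 \cdot 10^{6}$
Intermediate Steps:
$u{\left(w,L \right)} = 6 L^{2}$
$V{\left(s \right)} = - \frac{1}{3}$ ($V{\left(s \right)} = \frac{1}{3} \left(-1\right) = - \frac{1}{3}$)
$m{\left(v \right)} = 1080 + 5 v$ ($m{\left(v \right)} = 5 \left(v + 6 \cdot 6^{2}\right) = 5 \left(v + 6 \cdot 36\right) = 5 \left(v + 216\right) = 5 \left(216 + v\right) = 1080 + 5 v$)
$\left(V{\left(4 \right)} - m{\left(-5 \right)}\right)^{2} = \left(- \frac{1}{3} - \left(1080 + 5 \left(-5\right)\right)\right)^{2} = \left(- \frac{1}{3} - \left(1080 - 25\right)\right)^{2} = \left(- \frac{1}{3} - 1055\right)^{2} = \left(- \frac{3166}{3}\right)^{2} = \frac{10023556}{9}$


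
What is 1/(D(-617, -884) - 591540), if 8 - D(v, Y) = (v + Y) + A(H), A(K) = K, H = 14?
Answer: -1/590045 ≈ -1.6948e-6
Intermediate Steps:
D(v, Y) = -6 - Y - v (D(v, Y) = 8 - ((v + Y) + 14) = 8 - ((Y + v) + 14) = 8 - (14 + Y + v) = 8 + (-14 - Y - v) = -6 - Y - v)
1/(D(-617, -884) - 591540) = 1/((-6 - 1*(-884) - 1*(-617)) - 591540) = 1/((-6 + 884 + 617) - 591540) = 1/(1495 - 591540) = 1/(-590045) = -1/590045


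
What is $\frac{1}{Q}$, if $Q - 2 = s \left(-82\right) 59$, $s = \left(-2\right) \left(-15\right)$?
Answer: $- \frac{1}{145138} \approx -6.89 \cdot 10^{-6}$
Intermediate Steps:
$s = 30$
$Q = -145138$ ($Q = 2 + 30 \left(-82\right) 59 = 2 - 145140 = -145138$)
$\frac{1}{Q} = \frac{1}{-145138} = - \frac{1}{145138}$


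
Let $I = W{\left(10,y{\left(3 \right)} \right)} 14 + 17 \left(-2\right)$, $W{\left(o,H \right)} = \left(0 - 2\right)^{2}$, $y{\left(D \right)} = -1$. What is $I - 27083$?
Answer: $-27061$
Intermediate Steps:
$W{\left(o,H \right)} = 4$ ($W{\left(o,H \right)} = \left(-2\right)^{2} = 4$)
$I = 22$ ($I = 4 \cdot 14 + 17 \left(-2\right) = 56 - 34 = 22$)
$I - 27083 = 22 - 27083 = -27061$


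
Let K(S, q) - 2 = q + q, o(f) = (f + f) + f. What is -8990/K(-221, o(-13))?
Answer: 4495/38 ≈ 118.29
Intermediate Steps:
o(f) = 3*f (o(f) = 2*f + f = 3*f)
K(S, q) = 2 + 2*q (K(S, q) = 2 + (q + q) = 2 + 2*q)
-8990/K(-221, o(-13)) = -8990/(2 + 2*(3*(-13))) = -8990/(2 + 2*(-39)) = -8990/(2 - 78) = -8990/(-76) = -8990*(-1/76) = 4495/38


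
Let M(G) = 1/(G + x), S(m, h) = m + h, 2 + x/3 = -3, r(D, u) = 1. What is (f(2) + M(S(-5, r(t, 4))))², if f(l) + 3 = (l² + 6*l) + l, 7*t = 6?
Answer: 80656/361 ≈ 223.42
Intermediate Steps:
t = 6/7 (t = (⅐)*6 = 6/7 ≈ 0.85714)
x = -15 (x = -6 + 3*(-3) = -6 - 9 = -15)
f(l) = -3 + l² + 7*l (f(l) = -3 + ((l² + 6*l) + l) = -3 + (l² + 7*l) = -3 + l² + 7*l)
S(m, h) = h + m
M(G) = 1/(-15 + G) (M(G) = 1/(G - 15) = 1/(-15 + G))
(f(2) + M(S(-5, r(t, 4))))² = ((-3 + 2² + 7*2) + 1/(-15 + (1 - 5)))² = ((-3 + 4 + 14) + 1/(-15 - 4))² = (15 + 1/(-19))² = (15 - 1/19)² = (284/19)² = 80656/361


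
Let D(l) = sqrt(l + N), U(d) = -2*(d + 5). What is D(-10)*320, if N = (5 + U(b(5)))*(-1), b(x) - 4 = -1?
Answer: 320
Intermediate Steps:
b(x) = 3 (b(x) = 4 - 1 = 3)
U(d) = -10 - 2*d (U(d) = -2*(5 + d) = -10 - 2*d)
N = 11 (N = (5 + (-10 - 2*3))*(-1) = (5 + (-10 - 6))*(-1) = (5 - 16)*(-1) = -11*(-1) = 11)
D(l) = sqrt(11 + l) (D(l) = sqrt(l + 11) = sqrt(11 + l))
D(-10)*320 = sqrt(11 - 10)*320 = sqrt(1)*320 = 1*320 = 320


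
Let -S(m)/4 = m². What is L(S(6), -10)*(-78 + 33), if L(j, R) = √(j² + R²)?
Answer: -90*√5209 ≈ -6495.6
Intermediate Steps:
S(m) = -4*m²
L(j, R) = √(R² + j²)
L(S(6), -10)*(-78 + 33) = √((-10)² + (-4*6²)²)*(-78 + 33) = √(100 + (-4*36)²)*(-45) = √(100 + (-144)²)*(-45) = √(100 + 20736)*(-45) = √20836*(-45) = (2*√5209)*(-45) = -90*√5209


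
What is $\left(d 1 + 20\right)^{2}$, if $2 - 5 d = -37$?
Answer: $\frac{19321}{25} \approx 772.84$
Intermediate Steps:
$d = \frac{39}{5}$ ($d = \frac{2}{5} - - \frac{37}{5} = \frac{2}{5} + \frac{37}{5} = \frac{39}{5} \approx 7.8$)
$\left(d 1 + 20\right)^{2} = \left(\frac{39}{5} \cdot 1 + 20\right)^{2} = \left(\frac{39}{5} + 20\right)^{2} = \left(\frac{139}{5}\right)^{2} = \frac{19321}{25}$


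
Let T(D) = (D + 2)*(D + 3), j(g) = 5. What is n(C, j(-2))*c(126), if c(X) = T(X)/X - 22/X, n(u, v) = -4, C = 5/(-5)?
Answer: -32980/63 ≈ -523.49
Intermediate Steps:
T(D) = (2 + D)*(3 + D)
C = -1 (C = 5*(-⅕) = -1)
c(X) = -22/X + (6 + X² + 5*X)/X (c(X) = (6 + X² + 5*X)/X - 22/X = -22/X + (6 + X² + 5*X)/X)
n(C, j(-2))*c(126) = -4*(5 + 126 - 16/126) = -4*(5 + 126 - 16*1/126) = -4*(5 + 126 - 8/63) = -4*8245/63 = -32980/63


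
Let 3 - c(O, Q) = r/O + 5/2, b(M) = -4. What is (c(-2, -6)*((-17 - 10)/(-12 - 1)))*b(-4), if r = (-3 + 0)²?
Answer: -540/13 ≈ -41.538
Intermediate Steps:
r = 9 (r = (-3)² = 9)
c(O, Q) = ½ - 9/O (c(O, Q) = 3 - (9/O + 5/2) = 3 - (5/2 + 9/O) = 3 + (-5/2 - 9/O) = ½ - 9/O)
(c(-2, -6)*((-17 - 10)/(-12 - 1)))*b(-4) = (((½)*(-18 - 2)/(-2))*((-17 - 10)/(-12 - 1)))*(-4) = (((½)*(-½)*(-20))*(-27/(-13)))*(-4) = (5*(-27*(-1/13)))*(-4) = (5*(27/13))*(-4) = (135/13)*(-4) = -540/13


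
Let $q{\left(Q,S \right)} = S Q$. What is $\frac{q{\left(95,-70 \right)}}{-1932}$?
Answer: $\frac{475}{138} \approx 3.442$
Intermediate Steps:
$q{\left(Q,S \right)} = Q S$
$\frac{q{\left(95,-70 \right)}}{-1932} = \frac{95 \left(-70\right)}{-1932} = \left(-6650\right) \left(- \frac{1}{1932}\right) = \frac{475}{138}$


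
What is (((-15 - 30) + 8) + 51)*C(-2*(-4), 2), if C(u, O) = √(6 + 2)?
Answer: 28*√2 ≈ 39.598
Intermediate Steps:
C(u, O) = 2*√2 (C(u, O) = √8 = 2*√2)
(((-15 - 30) + 8) + 51)*C(-2*(-4), 2) = (((-15 - 30) + 8) + 51)*(2*√2) = ((-45 + 8) + 51)*(2*√2) = (-37 + 51)*(2*√2) = 14*(2*√2) = 28*√2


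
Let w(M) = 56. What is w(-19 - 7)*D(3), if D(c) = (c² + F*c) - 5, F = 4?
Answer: 896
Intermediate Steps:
D(c) = -5 + c² + 4*c (D(c) = (c² + 4*c) - 5 = -5 + c² + 4*c)
w(-19 - 7)*D(3) = 56*(-5 + 3² + 4*3) = 56*(-5 + 9 + 12) = 56*16 = 896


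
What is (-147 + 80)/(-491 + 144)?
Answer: 67/347 ≈ 0.19308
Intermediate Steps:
(-147 + 80)/(-491 + 144) = -67/(-347) = -67*(-1/347) = 67/347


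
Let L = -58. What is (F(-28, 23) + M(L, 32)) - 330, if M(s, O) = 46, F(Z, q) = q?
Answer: -261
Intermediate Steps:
(F(-28, 23) + M(L, 32)) - 330 = (23 + 46) - 330 = 69 - 330 = -261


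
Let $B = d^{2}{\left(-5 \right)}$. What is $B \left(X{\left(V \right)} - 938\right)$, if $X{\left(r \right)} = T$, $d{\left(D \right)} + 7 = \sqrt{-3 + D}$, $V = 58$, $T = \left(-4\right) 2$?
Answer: $-38786 + 26488 i \sqrt{2} \approx -38786.0 + 37460.0 i$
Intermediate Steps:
$T = -8$
$d{\left(D \right)} = -7 + \sqrt{-3 + D}$
$B = \left(-7 + 2 i \sqrt{2}\right)^{2}$ ($B = \left(-7 + \sqrt{-3 - 5}\right)^{2} = \left(-7 + \sqrt{-8}\right)^{2} = \left(-7 + 2 i \sqrt{2}\right)^{2} \approx 41.0 - 39.598 i$)
$X{\left(r \right)} = -8$
$B \left(X{\left(V \right)} - 938\right) = \left(41 - 28 i \sqrt{2}\right) \left(-8 - 938\right) = \left(41 - 28 i \sqrt{2}\right) \left(-946\right) = -38786 + 26488 i \sqrt{2}$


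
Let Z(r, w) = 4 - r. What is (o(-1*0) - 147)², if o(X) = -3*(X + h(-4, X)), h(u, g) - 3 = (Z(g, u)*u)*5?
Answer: 7056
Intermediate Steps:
h(u, g) = 3 + 5*u*(4 - g) (h(u, g) = 3 + ((4 - g)*u)*5 = 3 + (u*(4 - g))*5 = 3 + 5*u*(4 - g))
o(X) = 231 - 63*X (o(X) = -3*(X + (3 - 5*(-4)*(-4 + X))) = -3*(X + (3 + (-80 + 20*X))) = -3*(X + (-77 + 20*X)) = -3*(-77 + 21*X) = 231 - 63*X)
(o(-1*0) - 147)² = ((231 - (-63)*0) - 147)² = ((231 - 63*0) - 147)² = ((231 + 0) - 147)² = (231 - 147)² = 84² = 7056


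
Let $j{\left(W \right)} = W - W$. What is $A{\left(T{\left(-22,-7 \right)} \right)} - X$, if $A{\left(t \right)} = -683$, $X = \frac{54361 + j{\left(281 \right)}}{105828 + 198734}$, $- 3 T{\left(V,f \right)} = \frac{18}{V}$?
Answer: $- \frac{208070207}{304562} \approx -683.18$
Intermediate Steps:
$j{\left(W \right)} = 0$
$T{\left(V,f \right)} = - \frac{6}{V}$ ($T{\left(V,f \right)} = - \frac{18 \frac{1}{V}}{3} = - \frac{6}{V}$)
$X = \frac{54361}{304562}$ ($X = \frac{54361 + 0}{105828 + 198734} = \frac{54361}{304562} \approx 0.17849$)
$A{\left(T{\left(-22,-7 \right)} \right)} - X = -683 - \frac{54361}{304562} = - \frac{208070207}{304562}$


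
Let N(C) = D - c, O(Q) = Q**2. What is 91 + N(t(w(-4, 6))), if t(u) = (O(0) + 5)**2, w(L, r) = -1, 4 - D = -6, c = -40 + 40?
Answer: 101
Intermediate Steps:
c = 0
D = 10 (D = 4 - 1*(-6) = 4 + 6 = 10)
t(u) = 25 (t(u) = (0**2 + 5)**2 = (0 + 5)**2 = 5**2 = 25)
N(C) = 10 (N(C) = 10 - 1*0 = 10 + 0 = 10)
91 + N(t(w(-4, 6))) = 91 + 10 = 101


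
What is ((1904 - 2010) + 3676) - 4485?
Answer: -915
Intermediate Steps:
((1904 - 2010) + 3676) - 4485 = (-106 + 3676) - 4485 = 3570 - 4485 = -915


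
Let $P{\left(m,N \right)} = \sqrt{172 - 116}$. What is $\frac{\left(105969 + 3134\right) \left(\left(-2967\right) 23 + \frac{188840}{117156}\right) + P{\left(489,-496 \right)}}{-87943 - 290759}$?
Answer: $\frac{218060177185217}{11091802878} - \frac{\sqrt{14}}{189351} \approx 19660.0$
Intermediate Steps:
$P{\left(m,N \right)} = 2 \sqrt{14}$ ($P{\left(m,N \right)} = \sqrt{56} = 2 \sqrt{14}$)
$\frac{\left(105969 + 3134\right) \left(\left(-2967\right) 23 + \frac{188840}{117156}\right) + P{\left(489,-496 \right)}}{-87943 - 290759} = \frac{\left(105969 + 3134\right) \left(\left(-2967\right) 23 + \frac{188840}{117156}\right) + 2 \sqrt{14}}{-87943 - 290759} = \frac{109103 \left(-68241 + 188840 \cdot \frac{1}{117156}\right) + 2 \sqrt{14}}{-378702} = \left(109103 \left(-68241 + \frac{47210}{29289}\right) + 2 \sqrt{14}\right) \left(- \frac{1}{378702}\right) = \left(109103 \left(- \frac{1998663439}{29289}\right) + 2 \sqrt{14}\right) \left(- \frac{1}{378702}\right) = \left(- \frac{218060177185217}{29289} + 2 \sqrt{14}\right) \left(- \frac{1}{378702}\right) = \frac{218060177185217}{11091802878} - \frac{\sqrt{14}}{189351}$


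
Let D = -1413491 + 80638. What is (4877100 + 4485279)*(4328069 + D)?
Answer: 28042347378864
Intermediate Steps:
D = -1332853
(4877100 + 4485279)*(4328069 + D) = (4877100 + 4485279)*(4328069 - 1332853) = 9362379*2995216 = 28042347378864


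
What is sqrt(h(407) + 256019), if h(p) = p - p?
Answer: sqrt(256019) ≈ 505.98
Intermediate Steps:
h(p) = 0
sqrt(h(407) + 256019) = sqrt(0 + 256019) = sqrt(256019)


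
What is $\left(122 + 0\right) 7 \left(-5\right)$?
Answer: $-4270$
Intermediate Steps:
$\left(122 + 0\right) 7 \left(-5\right) = 122 \left(-35\right) = -4270$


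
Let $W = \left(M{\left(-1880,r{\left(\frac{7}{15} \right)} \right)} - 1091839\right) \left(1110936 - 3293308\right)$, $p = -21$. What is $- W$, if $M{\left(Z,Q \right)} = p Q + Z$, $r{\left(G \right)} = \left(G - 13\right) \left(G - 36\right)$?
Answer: $- \frac{180548405937316}{75} \approx -2.4073 \cdot 10^{12}$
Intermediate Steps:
$r{\left(G \right)} = \left(-36 + G\right) \left(-13 + G\right)$ ($r{\left(G \right)} = \left(-13 + G\right) \left(-36 + G\right) = \left(-36 + G\right) \left(-13 + G\right)$)
$M{\left(Z,Q \right)} = Z - 21 Q$ ($M{\left(Z,Q \right)} = - 21 Q + Z = Z - 21 Q$)
$W = \frac{180548405937316}{75}$ ($W = \left(\left(-1880 - 21 \left(468 + \left(\frac{7}{15}\right)^{2} - 49 \cdot \frac{7}{15}\right)\right) - 1091839\right) \left(1110936 - 3293308\right) = \left(\left(-1880 - 21 \left(468 + \left(7 \cdot \frac{1}{15}\right)^{2} - 49 \cdot 7 \cdot \frac{1}{15}\right)\right) - 1091839\right) \left(-2182372\right) = \left(\left(-1880 - 21 \left(468 + \left(\frac{7}{15}\right)^{2} - \frac{343}{15}\right)\right) - 1091839\right) \left(-2182372\right) = \left(\left(-1880 - 21 \left(468 + \frac{49}{225} - \frac{343}{15}\right)\right) - 1091839\right) \left(-2182372\right) = \left(\left(-1880 - \frac{701428}{75}\right) - 1091839\right) \left(-2182372\right) = \left(- \frac{842428}{75} - 1091839\right) \left(-2182372\right) = \left(- \frac{82730353}{75}\right) \left(-2182372\right) = \frac{180548405937316}{75} \approx 2.4073 \cdot 10^{12}$)
$- W = \left(-1\right) \frac{180548405937316}{75} = - \frac{180548405937316}{75}$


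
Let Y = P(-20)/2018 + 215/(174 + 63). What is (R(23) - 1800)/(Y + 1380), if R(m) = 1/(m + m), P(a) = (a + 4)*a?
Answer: -19799973267/15191886170 ≈ -1.3033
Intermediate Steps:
P(a) = a*(4 + a) (P(a) = (4 + a)*a = a*(4 + a))
R(m) = 1/(2*m)
Y = 254855/239133 (Y = -20*(4 - 20)/2018 + 215/(174 + 63) = -20*(-16)*(1/2018) + 215/237 = 320*(1/2018) + 215*(1/237) = 160/1009 + 215/237 = 254855/239133 ≈ 1.0657)
(R(23) - 1800)/(Y + 1380) = ((1/2)/23 - 1800)/(254855/239133 + 1380) = ((1/2)*(1/23) - 1800)/(330258395/239133) = (1/46 - 1800)*(239133/330258395) = -82799/46*239133/330258395 = -19799973267/15191886170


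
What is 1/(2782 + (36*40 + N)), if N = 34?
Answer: 1/4256 ≈ 0.00023496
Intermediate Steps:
1/(2782 + (36*40 + N)) = 1/(2782 + (36*40 + 34)) = 1/(2782 + (1440 + 34)) = 1/(2782 + 1474) = 1/4256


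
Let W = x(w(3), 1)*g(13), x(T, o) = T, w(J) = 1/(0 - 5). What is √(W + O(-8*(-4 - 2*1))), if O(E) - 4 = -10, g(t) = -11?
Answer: I*√95/5 ≈ 1.9494*I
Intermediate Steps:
O(E) = -6 (O(E) = 4 - 10 = -6)
w(J) = -⅕ (w(J) = 1/(-5) = -⅕)
W = 11/5 (W = -⅕*(-11) = 11/5 ≈ 2.2000)
√(W + O(-8*(-4 - 2*1))) = √(11/5 - 6) = √(-19/5) = I*√95/5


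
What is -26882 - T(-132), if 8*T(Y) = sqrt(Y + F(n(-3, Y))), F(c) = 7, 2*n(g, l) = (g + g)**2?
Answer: -26882 - 5*I*sqrt(5)/8 ≈ -26882.0 - 1.3975*I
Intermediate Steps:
n(g, l) = 2*g**2 (n(g, l) = (g + g)**2/2 = (2*g)**2/2 = (4*g**2)/2 = 2*g**2)
T(Y) = sqrt(7 + Y)/8 (T(Y) = sqrt(Y + 7)/8 = sqrt(7 + Y)/8)
-26882 - T(-132) = -26882 - sqrt(7 - 132)/8 = -26882 - sqrt(-125)/8 = -26882 - 5*I*sqrt(5)/8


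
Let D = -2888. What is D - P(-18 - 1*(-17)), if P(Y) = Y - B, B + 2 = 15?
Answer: -2874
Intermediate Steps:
B = 13 (B = -2 + 15 = 13)
P(Y) = -13 + Y (P(Y) = Y - 1*13 = Y - 13 = -13 + Y)
D - P(-18 - 1*(-17)) = -2888 - (-13 + (-18 - 1*(-17))) = -2888 - (-13 + (-18 + 17)) = -2888 - (-13 - 1) = -2888 - 1*(-14) = -2888 + 14 = -2874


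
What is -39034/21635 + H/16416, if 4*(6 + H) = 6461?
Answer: -2423864081/1420640640 ≈ -1.7062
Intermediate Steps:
H = 6437/4 (H = -6 + (1/4)*6461 = -6 + 6461/4 = 6437/4 ≈ 1609.3)
-39034/21635 + H/16416 = -39034/21635 + (6437/4)/16416 = -39034*1/21635 + (6437/4)*(1/16416) = -39034/21635 + 6437/65664 = -2423864081/1420640640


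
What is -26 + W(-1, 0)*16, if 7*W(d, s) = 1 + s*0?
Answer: -166/7 ≈ -23.714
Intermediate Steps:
W(d, s) = 1/7 (W(d, s) = (1 + s*0)/7 = (1 + 0)/7 = (1/7)*1 = 1/7)
-26 + W(-1, 0)*16 = -26 + (1/7)*16 = -26 + 16/7 = -166/7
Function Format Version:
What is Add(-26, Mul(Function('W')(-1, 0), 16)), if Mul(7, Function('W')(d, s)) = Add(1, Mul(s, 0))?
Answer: Rational(-166, 7) ≈ -23.714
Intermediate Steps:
Function('W')(d, s) = Rational(1, 7) (Function('W')(d, s) = Mul(Rational(1, 7), Add(1, Mul(s, 0))) = Mul(Rational(1, 7), Add(1, 0)) = Mul(Rational(1, 7), 1) = Rational(1, 7))
Add(-26, Mul(Function('W')(-1, 0), 16)) = Add(-26, Mul(Rational(1, 7), 16)) = Add(-26, Rational(16, 7)) = Rational(-166, 7)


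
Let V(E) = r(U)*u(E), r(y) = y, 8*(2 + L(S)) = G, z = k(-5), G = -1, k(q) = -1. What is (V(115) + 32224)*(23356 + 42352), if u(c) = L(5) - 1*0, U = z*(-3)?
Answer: 4233911407/2 ≈ 2.1170e+9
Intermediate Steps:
z = -1
L(S) = -17/8 (L(S) = -2 + (⅛)*(-1) = -2 - ⅛ = -17/8)
U = 3 (U = -1*(-3) = 3)
u(c) = -17/8 (u(c) = -17/8 - 1*0 = -17/8 + 0 = -17/8)
V(E) = -51/8 (V(E) = 3*(-17/8) = -51/8)
(V(115) + 32224)*(23356 + 42352) = (-51/8 + 32224)*(23356 + 42352) = (257741/8)*65708 = 4233911407/2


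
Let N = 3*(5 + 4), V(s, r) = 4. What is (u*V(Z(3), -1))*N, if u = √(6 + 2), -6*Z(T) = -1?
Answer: 216*√2 ≈ 305.47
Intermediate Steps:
Z(T) = ⅙ (Z(T) = -⅙*(-1) = ⅙)
N = 27 (N = 3*9 = 27)
u = 2*√2 (u = √8 = 2*√2 ≈ 2.8284)
(u*V(Z(3), -1))*N = ((2*√2)*4)*27 = (8*√2)*27 = 216*√2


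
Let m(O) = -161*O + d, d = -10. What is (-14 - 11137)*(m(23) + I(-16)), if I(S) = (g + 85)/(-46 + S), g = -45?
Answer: 1283736573/31 ≈ 4.1411e+7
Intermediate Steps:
I(S) = 40/(-46 + S) (I(S) = (-45 + 85)/(-46 + S) = 40/(-46 + S))
m(O) = -10 - 161*O (m(O) = -161*O - 10 = -10 - 161*O)
(-14 - 11137)*(m(23) + I(-16)) = (-14 - 11137)*((-10 - 161*23) + 40/(-46 - 16)) = -11151*((-10 - 3703) + 40/(-62)) = -11151*(-3713 + 40*(-1/62)) = -11151*(-3713 - 20/31) = -11151*(-115123/31) = 1283736573/31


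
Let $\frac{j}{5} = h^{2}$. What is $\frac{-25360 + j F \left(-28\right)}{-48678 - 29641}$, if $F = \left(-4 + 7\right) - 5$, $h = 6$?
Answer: $\frac{15280}{78319} \approx 0.1951$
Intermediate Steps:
$j = 180$ ($j = 5 \cdot 6^{2} = 5 \cdot 36 = 180$)
$F = -2$ ($F = 3 - 5 = -2$)
$\frac{-25360 + j F \left(-28\right)}{-48678 - 29641} = \frac{-25360 + 180 \left(-2\right) \left(-28\right)}{-48678 - 29641} = \frac{-25360 - -10080}{-78319} = \left(-25360 + 10080\right) \left(- \frac{1}{78319}\right) = \left(-15280\right) \left(- \frac{1}{78319}\right) = \frac{15280}{78319}$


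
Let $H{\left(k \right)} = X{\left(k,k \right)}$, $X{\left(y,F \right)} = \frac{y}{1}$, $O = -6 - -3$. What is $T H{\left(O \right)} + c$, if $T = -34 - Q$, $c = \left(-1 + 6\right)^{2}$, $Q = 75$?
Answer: $352$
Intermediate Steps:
$O = -3$ ($O = -6 + 3 = -3$)
$c = 25$ ($c = 5^{2} = 25$)
$T = -109$ ($T = -34 - 75 = -109$)
$X{\left(y,F \right)} = y$ ($X{\left(y,F \right)} = y 1 = y$)
$H{\left(k \right)} = k$
$T H{\left(O \right)} + c = \left(-109\right) \left(-3\right) + 25 = 327 + 25 = 352$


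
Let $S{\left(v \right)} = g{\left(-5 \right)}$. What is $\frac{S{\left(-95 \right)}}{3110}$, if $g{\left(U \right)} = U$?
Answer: $- \frac{1}{622} \approx -0.0016077$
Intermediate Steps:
$S{\left(v \right)} = -5$
$\frac{S{\left(-95 \right)}}{3110} = - \frac{5}{3110} = \left(-5\right) \frac{1}{3110} = - \frac{1}{622}$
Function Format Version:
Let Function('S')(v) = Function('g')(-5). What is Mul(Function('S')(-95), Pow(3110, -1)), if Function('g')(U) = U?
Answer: Rational(-1, 622) ≈ -0.0016077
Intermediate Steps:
Function('S')(v) = -5
Mul(Function('S')(-95), Pow(3110, -1)) = Mul(-5, Pow(3110, -1)) = Mul(-5, Rational(1, 3110)) = Rational(-1, 622)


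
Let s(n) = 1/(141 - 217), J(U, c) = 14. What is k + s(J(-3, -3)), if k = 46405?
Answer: 3526779/76 ≈ 46405.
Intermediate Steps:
s(n) = -1/76 (s(n) = 1/(-76) = -1/76)
k + s(J(-3, -3)) = 46405 - 1/76 = 3526779/76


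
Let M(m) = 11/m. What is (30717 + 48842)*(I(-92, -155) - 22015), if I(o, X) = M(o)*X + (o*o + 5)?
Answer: -99013323593/92 ≈ -1.0762e+9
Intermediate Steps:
I(o, X) = 5 + o**2 + 11*X/o (I(o, X) = (11/o)*X + (o*o + 5) = 11*X/o + (o**2 + 5) = 11*X/o + (5 + o**2) = 5 + o**2 + 11*X/o)
(30717 + 48842)*(I(-92, -155) - 22015) = (30717 + 48842)*((5 + (-92)**2 + 11*(-155)/(-92)) - 22015) = 79559*((5 + 8464 + 11*(-155)*(-1/92)) - 22015) = 79559*((5 + 8464 + 1705/92) - 22015) = 79559*(780853/92 - 22015) = 79559*(-1244527/92) = -99013323593/92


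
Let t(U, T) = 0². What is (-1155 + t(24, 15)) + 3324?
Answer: 2169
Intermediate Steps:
t(U, T) = 0
(-1155 + t(24, 15)) + 3324 = (-1155 + 0) + 3324 = -1155 + 3324 = 2169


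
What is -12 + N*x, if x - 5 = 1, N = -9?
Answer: -66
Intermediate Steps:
x = 6 (x = 5 + 1 = 6)
-12 + N*x = -12 - 9*6 = -12 - 54 = -66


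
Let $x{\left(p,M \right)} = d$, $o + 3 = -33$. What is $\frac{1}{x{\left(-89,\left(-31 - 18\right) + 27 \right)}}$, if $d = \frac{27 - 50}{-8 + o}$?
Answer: $\frac{44}{23} \approx 1.913$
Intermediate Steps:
$o = -36$ ($o = -3 - 33 = -36$)
$d = \frac{23}{44}$ ($d = \frac{27 - 50}{-8 - 36} = - \frac{23}{-44} = \left(-23\right) \left(- \frac{1}{44}\right) = \frac{23}{44} \approx 0.52273$)
$x{\left(p,M \right)} = \frac{23}{44}$
$\frac{1}{x{\left(-89,\left(-31 - 18\right) + 27 \right)}} = \frac{1}{\frac{23}{44}} = \frac{44}{23}$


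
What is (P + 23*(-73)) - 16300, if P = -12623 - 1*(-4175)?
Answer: -26427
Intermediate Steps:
P = -8448 (P = -12623 + 4175 = -8448)
(P + 23*(-73)) - 16300 = (-8448 + 23*(-73)) - 16300 = (-8448 - 1679) - 16300 = -10127 - 16300 = -26427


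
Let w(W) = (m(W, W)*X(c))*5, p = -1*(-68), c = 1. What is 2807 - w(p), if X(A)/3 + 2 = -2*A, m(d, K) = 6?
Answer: 3167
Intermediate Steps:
X(A) = -6 - 6*A (X(A) = -6 + 3*(-2*A) = -6 - 6*A)
p = 68
w(W) = -360 (w(W) = (6*(-6 - 6*1))*5 = (6*(-6 - 6))*5 = (6*(-12))*5 = -72*5 = -360)
2807 - w(p) = 2807 - 1*(-360) = 2807 + 360 = 3167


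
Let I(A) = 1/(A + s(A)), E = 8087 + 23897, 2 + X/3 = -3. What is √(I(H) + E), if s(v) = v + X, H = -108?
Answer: √1706697993/231 ≈ 178.84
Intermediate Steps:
X = -15 (X = -6 + 3*(-3) = -6 - 9 = -15)
E = 31984
s(v) = -15 + v (s(v) = v - 15 = -15 + v)
I(A) = 1/(-15 + 2*A) (I(A) = 1/(A + (-15 + A)) = 1/(-15 + 2*A))
√(I(H) + E) = √(1/(-15 + 2*(-108)) + 31984) = √(1/(-15 - 216) + 31984) = √(1/(-231) + 31984) = √(-1/231 + 31984) = √(7388303/231) = √1706697993/231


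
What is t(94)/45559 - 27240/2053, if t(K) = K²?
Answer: -1222886852/93532627 ≈ -13.074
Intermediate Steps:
t(94)/45559 - 27240/2053 = 94²/45559 - 27240/2053 = 8836*(1/45559) - 27240*1/2053 = 8836/45559 - 27240/2053 = -1222886852/93532627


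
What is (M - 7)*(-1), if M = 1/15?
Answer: 104/15 ≈ 6.9333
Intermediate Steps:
M = 1/15 ≈ 0.066667
(M - 7)*(-1) = (1/15 - 7)*(-1) = -104/15*(-1) = 104/15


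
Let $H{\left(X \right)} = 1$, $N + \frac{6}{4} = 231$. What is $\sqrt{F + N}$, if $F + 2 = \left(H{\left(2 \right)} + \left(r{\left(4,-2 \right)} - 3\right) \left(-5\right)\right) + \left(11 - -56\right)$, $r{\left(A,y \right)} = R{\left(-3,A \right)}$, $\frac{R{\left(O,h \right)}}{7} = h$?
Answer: $\frac{\sqrt{682}}{2} \approx 13.058$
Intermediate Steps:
$N = \frac{459}{2}$ ($N = - \frac{3}{2} + 231 = \frac{459}{2} \approx 229.5$)
$R{\left(O,h \right)} = 7 h$
$r{\left(A,y \right)} = 7 A$
$F = -59$ ($F = -2 + \left(\left(1 + \left(7 \cdot 4 - 3\right) \left(-5\right)\right) + \left(11 - -56\right)\right) = -2 + \left(\left(1 + \left(28 - 3\right) \left(-5\right)\right) + \left(11 + 56\right)\right) = -2 + \left(\left(1 + 25 \left(-5\right)\right) + 67\right) = -2 + \left(\left(1 - 125\right) + 67\right) = -2 + \left(-124 + 67\right) = -2 - 57 = -59$)
$\sqrt{F + N} = \sqrt{-59 + \frac{459}{2}} = \sqrt{\frac{341}{2}} = \frac{\sqrt{682}}{2}$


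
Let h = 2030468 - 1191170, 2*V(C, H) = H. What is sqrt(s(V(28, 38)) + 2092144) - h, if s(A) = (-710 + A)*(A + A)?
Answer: -839298 + sqrt(2065886) ≈ -8.3786e+5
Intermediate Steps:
V(C, H) = H/2
s(A) = 2*A*(-710 + A) (s(A) = (-710 + A)*(2*A) = 2*A*(-710 + A))
h = 839298
sqrt(s(V(28, 38)) + 2092144) - h = sqrt(2*((1/2)*38)*(-710 + (1/2)*38) + 2092144) - 1*839298 = sqrt(2*19*(-710 + 19) + 2092144) - 839298 = sqrt(2*19*(-691) + 2092144) - 839298 = sqrt(-26258 + 2092144) - 839298 = sqrt(2065886) - 839298 = -839298 + sqrt(2065886)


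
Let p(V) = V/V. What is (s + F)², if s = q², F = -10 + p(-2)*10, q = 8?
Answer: 4096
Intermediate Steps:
p(V) = 1
F = 0 (F = -10 + 1*10 = -10 + 10 = 0)
s = 64 (s = 8² = 64)
(s + F)² = (64 + 0)² = 64² = 4096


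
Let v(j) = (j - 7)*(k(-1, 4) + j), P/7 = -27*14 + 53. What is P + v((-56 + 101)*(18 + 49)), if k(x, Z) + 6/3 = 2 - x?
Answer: 9069853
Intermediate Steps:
P = -2275 (P = 7*(-27*14 + 53) = 7*(-378 + 53) = 7*(-325) = -2275)
k(x, Z) = -x (k(x, Z) = -2 + (2 - x) = -x)
v(j) = (1 + j)*(-7 + j) (v(j) = (j - 7)*(-1*(-1) + j) = (-7 + j)*(1 + j) = (1 + j)*(-7 + j))
P + v((-56 + 101)*(18 + 49)) = -2275 + (-7 + ((-56 + 101)*(18 + 49))**2 - 6*(-56 + 101)*(18 + 49)) = -2275 + (-7 + (45*67)**2 - 270*67) = -2275 + (-7 + 3015**2 - 6*3015) = -2275 + (-7 + 9090225 - 18090) = -2275 + 9072128 = 9069853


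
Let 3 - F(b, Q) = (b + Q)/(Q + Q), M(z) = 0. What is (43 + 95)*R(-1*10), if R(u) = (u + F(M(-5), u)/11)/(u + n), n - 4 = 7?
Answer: -14835/11 ≈ -1348.6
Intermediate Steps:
n = 11 (n = 4 + 7 = 11)
F(b, Q) = 3 - (Q + b)/(2*Q) (F(b, Q) = 3 - (b + Q)/(Q + Q) = 3 - (Q + b)/(2*Q))
R(u) = (5/22 + u)/(11 + u) (R(u) = (u + ((-1*0 + 5*u)/(2*u))/11)/(u + 11) = (u + ((0 + 5*u)/(2*u))*(1/11))/(11 + u) = (u + ((5*u)/(2*u))*(1/11))/(11 + u) = (u + (5/2)*(1/11))/(11 + u) = (u + 5/22)/(11 + u) = (5/22 + u)/(11 + u))
(43 + 95)*R(-1*10) = (43 + 95)*((5/22 - 1*10)/(11 - 1*10)) = 138*((5/22 - 10)/(11 - 10)) = 138*(-215/22/1) = 138*(1*(-215/22)) = 138*(-215/22) = -14835/11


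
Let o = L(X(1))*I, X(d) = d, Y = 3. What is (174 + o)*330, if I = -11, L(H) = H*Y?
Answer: 46530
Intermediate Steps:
L(H) = 3*H (L(H) = H*3 = 3*H)
o = -33 (o = (3*1)*(-11) = 3*(-11) = -33)
(174 + o)*330 = (174 - 33)*330 = 141*330 = 46530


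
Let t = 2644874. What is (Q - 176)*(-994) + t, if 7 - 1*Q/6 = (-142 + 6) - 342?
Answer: -72722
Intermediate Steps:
Q = 2910 (Q = 42 - 6*((-142 + 6) - 342) = 42 - 6*(-136 - 342) = 42 - 6*(-478) = 42 + 2868 = 2910)
(Q - 176)*(-994) + t = (2910 - 176)*(-994) + 2644874 = 2734*(-994) + 2644874 = -2717596 + 2644874 = -72722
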